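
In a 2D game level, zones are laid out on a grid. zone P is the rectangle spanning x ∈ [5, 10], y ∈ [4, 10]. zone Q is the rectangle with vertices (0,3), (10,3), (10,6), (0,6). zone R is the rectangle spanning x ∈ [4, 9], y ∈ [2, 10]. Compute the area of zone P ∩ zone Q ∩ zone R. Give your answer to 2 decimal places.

8.00

The intersection is the polygon with vertices (5,4), (5,6), (9,6), (9,4).
By the shoelace formula its area is 8.00.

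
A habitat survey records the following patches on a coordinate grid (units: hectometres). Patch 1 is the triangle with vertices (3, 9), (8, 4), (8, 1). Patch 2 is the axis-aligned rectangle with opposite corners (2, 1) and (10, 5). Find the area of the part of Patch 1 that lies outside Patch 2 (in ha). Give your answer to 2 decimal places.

|Patch 1| = 7.5, |Patch 1∩Patch 2| = 4.5.
|Patch 1 ∖ Patch 2| = |Patch 1| − |Patch 1∩Patch 2| = 7.5 − 4.5 = 3.00.

3.00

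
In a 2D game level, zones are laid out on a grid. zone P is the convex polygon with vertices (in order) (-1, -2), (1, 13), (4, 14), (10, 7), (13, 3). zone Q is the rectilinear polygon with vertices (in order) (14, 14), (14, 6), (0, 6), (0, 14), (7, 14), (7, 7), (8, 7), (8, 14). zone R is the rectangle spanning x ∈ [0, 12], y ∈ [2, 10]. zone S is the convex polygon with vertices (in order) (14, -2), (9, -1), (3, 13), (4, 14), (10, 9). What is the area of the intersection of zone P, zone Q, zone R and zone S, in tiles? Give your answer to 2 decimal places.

The intersection is the polygon with vertices (8,7), (8,9.333), (10,7), (10.75,6), (6,6), (4.286,10), (7,10), (7,7).
By the shoelace formula its area is 13.14.

13.14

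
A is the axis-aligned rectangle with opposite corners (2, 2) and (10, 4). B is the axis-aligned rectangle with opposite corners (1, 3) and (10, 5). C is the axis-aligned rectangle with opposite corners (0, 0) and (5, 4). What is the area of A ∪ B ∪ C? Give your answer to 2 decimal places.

By inclusion–exclusion:
Individual areas: |A| = 16, |B| = 18, |C| = 20.
|A∩B|: x∈[2,10], y∈[3,4] → 8·1 = 8.
|A∩C|: x∈[2,5], y∈[2,4] → 3·2 = 6.
|B∩C|: x∈[1,5], y∈[3,4] → 4·1 = 4.
|A∩B∩C| = 3.
|A ∪ B ∪ C| = 54 − 18 + 3 = 39.00.

39.00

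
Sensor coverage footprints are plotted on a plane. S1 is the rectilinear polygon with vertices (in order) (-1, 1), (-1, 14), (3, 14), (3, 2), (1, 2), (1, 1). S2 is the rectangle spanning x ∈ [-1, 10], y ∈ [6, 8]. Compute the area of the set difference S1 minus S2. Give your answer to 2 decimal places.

|S1| = 50, |S1∩S2| = 8.
|S1 ∖ S2| = |S1| − |S1∩S2| = 50 − 8 = 42.00.

42.00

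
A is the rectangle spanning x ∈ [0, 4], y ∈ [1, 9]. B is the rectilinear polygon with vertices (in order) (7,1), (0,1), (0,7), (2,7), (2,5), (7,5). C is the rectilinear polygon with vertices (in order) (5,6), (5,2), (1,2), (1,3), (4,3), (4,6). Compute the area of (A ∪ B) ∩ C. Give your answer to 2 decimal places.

6.00

|A ∪ B| = 44.
|(A ∪ B) ∩ C| = 6.00.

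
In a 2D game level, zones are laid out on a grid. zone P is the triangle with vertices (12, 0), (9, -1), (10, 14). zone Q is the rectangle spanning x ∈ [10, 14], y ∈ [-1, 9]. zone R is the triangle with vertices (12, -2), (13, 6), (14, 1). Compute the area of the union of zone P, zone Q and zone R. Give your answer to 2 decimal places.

49.39

By inclusion–exclusion:
Individual areas: |zone P| = 22, |zone Q| = 40, |zone R| = 6.5.
|zone P∩zone Q| = 12.881.
|zone P∩zone R| = 0.
|zone Q∩zone R| = 6.2292.
|zone P∩zone Q∩zone R| = 0.
|zone P ∪ zone Q ∪ zone R| = 68.5 − 19.1101 + 0 = 49.39.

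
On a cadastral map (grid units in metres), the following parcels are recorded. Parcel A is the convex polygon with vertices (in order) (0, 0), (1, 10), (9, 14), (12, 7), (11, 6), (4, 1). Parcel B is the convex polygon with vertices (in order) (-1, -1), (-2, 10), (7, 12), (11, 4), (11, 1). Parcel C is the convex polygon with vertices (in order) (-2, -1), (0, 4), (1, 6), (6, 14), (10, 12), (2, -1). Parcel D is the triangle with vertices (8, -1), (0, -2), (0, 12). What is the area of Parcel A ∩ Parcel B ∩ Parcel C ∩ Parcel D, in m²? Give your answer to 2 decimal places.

23.90

The intersection is the polygon with vertices (3.091,0.773), (0,0), (0.5,5), (1,6), (2.357,8.171), (5,3.875).
By the shoelace formula its area is 23.90.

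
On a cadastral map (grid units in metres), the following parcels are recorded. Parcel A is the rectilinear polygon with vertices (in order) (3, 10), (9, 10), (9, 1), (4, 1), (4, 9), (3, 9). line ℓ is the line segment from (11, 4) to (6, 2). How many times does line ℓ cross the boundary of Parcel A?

1

The segment meets the boundary at (9,3.2).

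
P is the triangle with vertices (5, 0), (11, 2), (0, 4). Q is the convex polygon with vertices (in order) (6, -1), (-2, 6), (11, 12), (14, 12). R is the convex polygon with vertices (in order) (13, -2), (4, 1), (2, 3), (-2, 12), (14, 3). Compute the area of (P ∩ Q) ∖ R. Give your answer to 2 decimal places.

2.33

|P ∩ Q| = 13.7296.
|(P ∩ Q) ∩ R| = 11.396.
|(P ∩ Q) ∖ R| = 13.7296 − 11.396 = 2.33.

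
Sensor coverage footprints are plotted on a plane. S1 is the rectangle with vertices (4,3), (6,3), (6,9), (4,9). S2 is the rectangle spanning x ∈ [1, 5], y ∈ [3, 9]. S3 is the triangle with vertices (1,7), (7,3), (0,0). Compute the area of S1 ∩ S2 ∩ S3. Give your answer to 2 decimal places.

The intersection is the polygon with vertices (5,3), (4,3), (4,5), (5,4.333).
By the shoelace formula its area is 1.67.

1.67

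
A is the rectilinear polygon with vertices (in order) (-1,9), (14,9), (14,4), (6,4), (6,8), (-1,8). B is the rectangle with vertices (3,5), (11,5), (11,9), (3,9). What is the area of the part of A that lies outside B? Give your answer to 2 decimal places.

|A| = 47, |A∩B| = 23.
|A ∖ B| = |A| − |A∩B| = 47 − 23 = 24.00.

24.00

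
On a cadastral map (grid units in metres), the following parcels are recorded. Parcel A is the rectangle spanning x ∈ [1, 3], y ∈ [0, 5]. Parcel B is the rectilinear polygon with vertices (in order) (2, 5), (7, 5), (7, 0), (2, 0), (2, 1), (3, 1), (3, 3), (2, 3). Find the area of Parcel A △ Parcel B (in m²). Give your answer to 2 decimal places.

27.00

|Parcel A| = 10, |Parcel B| = 23, |Parcel A∩Parcel B| = 3.
|Parcel A △ Parcel B| = |Parcel A| + |Parcel B| − 2·|Parcel A∩Parcel B| = 10 + 23 − 6 = 27.00.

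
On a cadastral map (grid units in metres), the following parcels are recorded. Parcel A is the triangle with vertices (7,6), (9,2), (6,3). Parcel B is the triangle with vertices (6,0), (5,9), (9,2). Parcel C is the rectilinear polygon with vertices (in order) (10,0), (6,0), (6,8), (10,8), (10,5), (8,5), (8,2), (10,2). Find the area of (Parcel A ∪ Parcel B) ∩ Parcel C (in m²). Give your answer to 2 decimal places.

10.40

The region (Parcel A ∪ Parcel B) ∩ Parcel C is the polygon with vertices (6,0), (6,7.25), (6.895,5.684), (7,6), (8,4), (8,2), (9,2).
By the shoelace formula its area is 10.40.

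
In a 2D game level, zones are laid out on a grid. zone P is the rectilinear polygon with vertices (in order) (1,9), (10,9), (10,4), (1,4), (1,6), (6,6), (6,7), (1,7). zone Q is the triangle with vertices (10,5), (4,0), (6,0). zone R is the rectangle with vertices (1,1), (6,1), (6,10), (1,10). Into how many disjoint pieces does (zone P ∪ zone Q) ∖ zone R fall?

(zone P ∪ zone Q) ∖ zone R is a single connected region.

1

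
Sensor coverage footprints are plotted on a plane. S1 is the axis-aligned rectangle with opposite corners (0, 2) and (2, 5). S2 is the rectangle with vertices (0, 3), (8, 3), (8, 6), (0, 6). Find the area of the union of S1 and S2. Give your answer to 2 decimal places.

By inclusion–exclusion:
Individual areas: |S1| = 6, |S2| = 24.
|S1∩S2|: x∈[0,2], y∈[3,5] → 2·2 = 4.
|S1 ∪ S2| = 30 − 4 = 26.00.

26.00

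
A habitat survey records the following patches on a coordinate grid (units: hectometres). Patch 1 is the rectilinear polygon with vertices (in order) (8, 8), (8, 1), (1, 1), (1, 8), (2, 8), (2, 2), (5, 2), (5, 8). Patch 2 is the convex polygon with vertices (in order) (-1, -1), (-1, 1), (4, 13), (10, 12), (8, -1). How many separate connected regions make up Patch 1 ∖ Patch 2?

1

Patch 1 ∖ Patch 2 is a single connected region.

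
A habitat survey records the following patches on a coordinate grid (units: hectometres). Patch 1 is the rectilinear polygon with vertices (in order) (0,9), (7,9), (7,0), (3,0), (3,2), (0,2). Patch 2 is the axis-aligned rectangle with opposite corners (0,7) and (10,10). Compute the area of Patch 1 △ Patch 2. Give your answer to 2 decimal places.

59.00

|Patch 1| = 57, |Patch 2| = 30, |Patch 1∩Patch 2| = 14.
|Patch 1 △ Patch 2| = |Patch 1| + |Patch 2| − 2·|Patch 1∩Patch 2| = 57 + 30 − 28 = 59.00.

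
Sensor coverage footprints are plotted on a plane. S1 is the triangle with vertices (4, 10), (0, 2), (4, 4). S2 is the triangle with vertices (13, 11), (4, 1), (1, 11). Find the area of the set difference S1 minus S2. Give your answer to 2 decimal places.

|S1| = 12, |S1∩S2| = 6.4198.
|S1 ∖ S2| = |S1| − |S1∩S2| = 12 − 6.4198 = 5.58.

5.58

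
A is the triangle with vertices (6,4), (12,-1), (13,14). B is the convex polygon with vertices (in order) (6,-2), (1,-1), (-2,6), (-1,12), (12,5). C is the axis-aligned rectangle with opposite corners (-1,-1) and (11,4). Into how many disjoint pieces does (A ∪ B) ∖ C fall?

(A ∪ B) ∖ C splits into 2 disjoint pieces (area 88.6075, area 2.9286).

2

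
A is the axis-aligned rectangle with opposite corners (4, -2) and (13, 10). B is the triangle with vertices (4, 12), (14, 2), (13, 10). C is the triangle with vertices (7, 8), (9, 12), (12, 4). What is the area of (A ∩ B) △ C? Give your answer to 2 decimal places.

|A ∩ B| = 24.5.
|(A ∩ B) ∩ C| = 9.9167.
|(A ∩ B) △ C| = 24.5 + 14 − 19.8333 = 18.67.

18.67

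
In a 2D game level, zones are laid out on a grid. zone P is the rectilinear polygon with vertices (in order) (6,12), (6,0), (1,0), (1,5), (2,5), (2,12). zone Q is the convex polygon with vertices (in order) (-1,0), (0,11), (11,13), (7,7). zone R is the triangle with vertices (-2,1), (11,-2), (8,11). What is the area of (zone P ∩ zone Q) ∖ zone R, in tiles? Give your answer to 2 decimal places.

|zone P ∩ zone Q| = 32.1989.
|(zone P ∩ zone Q) ∩ zone R| = 12.8125.
|(zone P ∩ zone Q) ∖ zone R| = 32.1989 − 12.8125 = 19.39.

19.39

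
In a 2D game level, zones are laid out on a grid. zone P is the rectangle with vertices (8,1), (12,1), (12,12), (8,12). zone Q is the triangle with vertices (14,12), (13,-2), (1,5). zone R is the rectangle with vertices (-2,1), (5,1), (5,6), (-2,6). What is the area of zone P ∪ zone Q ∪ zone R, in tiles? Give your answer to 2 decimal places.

123.38

By inclusion–exclusion:
Individual areas: |zone P| = 44, |zone Q| = 87.5, |zone R| = 35.
|zone P∩zone Q| = 35.3846.
|zone P∩zone R| = 0 (no overlap).
|zone Q∩zone R| = 7.7381.
|zone P∩zone Q∩zone R| = 0.
|zone P ∪ zone Q ∪ zone R| = 166.5 − 43.1227 + 0 = 123.38.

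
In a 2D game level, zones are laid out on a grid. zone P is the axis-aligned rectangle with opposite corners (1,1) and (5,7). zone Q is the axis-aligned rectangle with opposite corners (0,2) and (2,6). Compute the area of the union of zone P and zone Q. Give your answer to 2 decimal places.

28.00

By inclusion–exclusion:
Individual areas: |zone P| = 24, |zone Q| = 8.
|zone P∩zone Q|: x∈[1,2], y∈[2,6] → 1·4 = 4.
|zone P ∪ zone Q| = 32 − 4 = 28.00.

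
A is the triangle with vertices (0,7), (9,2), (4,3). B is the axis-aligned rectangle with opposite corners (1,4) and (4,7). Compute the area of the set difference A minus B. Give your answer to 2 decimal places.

|A| = 8, |A∩B| = 2.8333.
|A ∖ B| = |A| − |A∩B| = 8 − 2.8333 = 5.17.

5.17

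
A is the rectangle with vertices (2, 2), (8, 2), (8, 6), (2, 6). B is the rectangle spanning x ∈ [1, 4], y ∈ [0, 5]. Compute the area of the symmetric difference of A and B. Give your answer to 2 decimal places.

27.00

|A∩B|: x∈[2,4], y∈[2,5] → 2·3 = 6.
|A △ B| = |A| + |B| − 2·|A∩B| = 24 + 15 − 12 = 27.00.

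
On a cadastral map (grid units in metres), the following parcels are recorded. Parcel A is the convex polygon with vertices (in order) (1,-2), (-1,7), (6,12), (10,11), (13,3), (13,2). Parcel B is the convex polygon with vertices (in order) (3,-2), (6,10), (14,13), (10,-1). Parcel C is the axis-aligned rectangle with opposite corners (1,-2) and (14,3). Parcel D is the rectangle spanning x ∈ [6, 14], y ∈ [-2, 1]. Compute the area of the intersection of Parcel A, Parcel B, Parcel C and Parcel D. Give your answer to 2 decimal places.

The intersection is the polygon with vertices (6,-0.333), (6,1), (10,1).
By the shoelace formula its area is 2.67.

2.67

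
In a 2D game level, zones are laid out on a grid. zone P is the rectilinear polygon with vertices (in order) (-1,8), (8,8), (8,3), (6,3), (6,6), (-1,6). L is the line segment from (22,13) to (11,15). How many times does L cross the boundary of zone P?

The segment lies entirely outside zone P and never meets its boundary.

0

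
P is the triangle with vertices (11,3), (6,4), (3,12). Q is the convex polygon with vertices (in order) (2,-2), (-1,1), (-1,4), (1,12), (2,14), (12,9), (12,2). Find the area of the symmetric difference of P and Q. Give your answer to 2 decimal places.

127.00

|P| = 18.5, |Q| = 145.5, |P∩Q| = 18.5.
|P △ Q| = |P| + |Q| − 2·|P∩Q| = 18.5 + 145.5 − 37 = 127.00.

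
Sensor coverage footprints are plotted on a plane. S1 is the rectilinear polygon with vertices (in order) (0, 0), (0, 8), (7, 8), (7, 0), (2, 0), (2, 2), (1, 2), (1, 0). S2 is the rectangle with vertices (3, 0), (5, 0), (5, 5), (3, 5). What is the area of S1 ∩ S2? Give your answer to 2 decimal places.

10.00

The intersection is the polygon with vertices (3,0), (3,5), (5,5), (5,0).
By the shoelace formula its area is 10.00.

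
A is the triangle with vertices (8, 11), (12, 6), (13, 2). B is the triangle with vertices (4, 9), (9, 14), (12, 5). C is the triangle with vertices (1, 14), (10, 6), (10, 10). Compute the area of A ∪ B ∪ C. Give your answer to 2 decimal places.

37.15

By inclusion–exclusion:
Individual areas: |A| = 5.5, |B| = 30, |C| = 18.
|A∩B| = 3.5604.
|A∩C| = 1.0969.
|B∩C| = 12.7873.
|A∩B∩C| = 1.0969.
|A ∪ B ∪ C| = 53.5 − 17.4447 + 1.0969 = 37.15.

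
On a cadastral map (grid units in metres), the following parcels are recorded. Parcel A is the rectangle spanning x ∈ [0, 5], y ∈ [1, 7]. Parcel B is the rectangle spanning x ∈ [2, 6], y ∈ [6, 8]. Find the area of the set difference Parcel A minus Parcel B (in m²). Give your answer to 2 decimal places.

27.00

|Parcel A∩Parcel B|: x∈[2,5], y∈[6,7] → 3·1 = 3.
|Parcel A| = 30.
|Parcel A ∖ Parcel B| = |Parcel A| − |Parcel A∩Parcel B| = 30 − 3 = 27.00.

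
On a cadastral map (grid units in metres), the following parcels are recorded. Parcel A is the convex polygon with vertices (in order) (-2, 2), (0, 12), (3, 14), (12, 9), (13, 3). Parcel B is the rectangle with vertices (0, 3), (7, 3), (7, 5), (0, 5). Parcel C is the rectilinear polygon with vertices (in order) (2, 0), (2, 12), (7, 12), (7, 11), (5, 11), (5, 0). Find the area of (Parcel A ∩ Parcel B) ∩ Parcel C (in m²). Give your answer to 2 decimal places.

The region (Parcel A ∩ Parcel B) ∩ Parcel C is the polygon with vertices (5,5), (5,3), (2,3), (2,5).
By the shoelace formula its area is 6.00.

6.00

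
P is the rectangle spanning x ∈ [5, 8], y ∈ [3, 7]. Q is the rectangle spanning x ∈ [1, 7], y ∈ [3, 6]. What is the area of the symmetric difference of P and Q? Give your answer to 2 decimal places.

|P∩Q|: x∈[5,7], y∈[3,6] → 2·3 = 6.
|P △ Q| = |P| + |Q| − 2·|P∩Q| = 12 + 18 − 12 = 18.00.

18.00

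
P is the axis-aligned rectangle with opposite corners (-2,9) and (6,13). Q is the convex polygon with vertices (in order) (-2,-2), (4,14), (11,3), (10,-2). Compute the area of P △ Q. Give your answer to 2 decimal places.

128.92

|P| = 32, |Q| = 119, |P∩Q| = 11.039.
|P △ Q| = |P| + |Q| − 2·|P∩Q| = 32 + 119 − 22.0779 = 128.92.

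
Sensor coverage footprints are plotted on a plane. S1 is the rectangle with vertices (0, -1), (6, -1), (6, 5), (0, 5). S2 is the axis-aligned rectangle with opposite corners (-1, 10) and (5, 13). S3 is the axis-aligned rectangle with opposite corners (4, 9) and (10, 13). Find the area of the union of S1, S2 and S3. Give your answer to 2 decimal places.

75.00

By inclusion–exclusion:
Individual areas: |S1| = 36, |S2| = 18, |S3| = 24.
|S1∩S2| = 0 (no overlap).
|S1∩S3| = 0 (no overlap).
|S2∩S3|: x∈[4,5], y∈[10,13] → 1·3 = 3.
|S1∩S2∩S3| = 0.
|S1 ∪ S2 ∪ S3| = 78 − 3 + 0 = 75.00.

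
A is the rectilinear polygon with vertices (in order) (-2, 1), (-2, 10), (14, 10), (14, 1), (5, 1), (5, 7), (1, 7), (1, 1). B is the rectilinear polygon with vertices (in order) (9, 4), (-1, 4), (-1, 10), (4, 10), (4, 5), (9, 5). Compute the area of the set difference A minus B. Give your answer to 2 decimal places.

95.00

|A| = 120, |A∩B| = 25.
|A ∖ B| = |A| − |A∩B| = 120 − 25 = 95.00.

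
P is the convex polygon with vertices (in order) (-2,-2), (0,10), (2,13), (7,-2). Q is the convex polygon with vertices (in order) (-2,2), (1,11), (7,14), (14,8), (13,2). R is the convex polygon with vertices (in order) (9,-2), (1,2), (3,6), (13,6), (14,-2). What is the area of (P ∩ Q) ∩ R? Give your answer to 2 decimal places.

The region (P ∩ Q) ∩ R is the polygon with vertices (5.667,2), (1,2), (3,6), (4.333,6).
By the shoelace formula its area is 12.00.

12.00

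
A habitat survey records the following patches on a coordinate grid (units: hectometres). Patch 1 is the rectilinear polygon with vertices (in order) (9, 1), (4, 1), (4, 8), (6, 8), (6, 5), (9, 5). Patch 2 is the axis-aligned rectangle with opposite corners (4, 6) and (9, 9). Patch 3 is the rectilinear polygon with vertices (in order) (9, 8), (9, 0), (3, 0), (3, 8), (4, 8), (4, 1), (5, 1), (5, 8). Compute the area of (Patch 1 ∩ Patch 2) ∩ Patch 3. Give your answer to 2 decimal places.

2.00

|Patch 1 ∩ Patch 2| = 4.
|(Patch 1 ∩ Patch 2) ∩ Patch 3| = 2.00.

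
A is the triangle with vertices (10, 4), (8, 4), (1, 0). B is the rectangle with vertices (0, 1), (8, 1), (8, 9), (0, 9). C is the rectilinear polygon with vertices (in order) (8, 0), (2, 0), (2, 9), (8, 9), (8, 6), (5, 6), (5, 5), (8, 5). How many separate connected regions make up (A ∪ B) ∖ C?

(A ∪ B) ∖ C splits into 4 disjoint pieces (area 0.8889, area 0.0635, area 16, area 3).

4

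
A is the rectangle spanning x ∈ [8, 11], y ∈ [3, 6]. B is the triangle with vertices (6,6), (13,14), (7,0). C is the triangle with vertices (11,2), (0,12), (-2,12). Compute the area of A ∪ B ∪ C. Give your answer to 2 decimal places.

By inclusion–exclusion:
Individual areas: |A| = 9, |B| = 25, |C| = 10.
|A∩B| = 2.7857.
|A∩C| = 0.5294.
|B∩C| = 1.2997.
|A∩B∩C| = 0.2555.
|A ∪ B ∪ C| = 44 − 4.6147 + 0.2555 = 39.64.

39.64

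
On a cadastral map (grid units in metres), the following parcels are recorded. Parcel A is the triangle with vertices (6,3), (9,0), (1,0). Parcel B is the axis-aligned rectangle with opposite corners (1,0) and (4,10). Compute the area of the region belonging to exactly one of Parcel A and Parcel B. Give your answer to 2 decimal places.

36.60

|Parcel A| = 12, |Parcel B| = 30, |Parcel A∩Parcel B| = 2.7.
|Parcel A △ Parcel B| = |Parcel A| + |Parcel B| − 2·|Parcel A∩Parcel B| = 12 + 30 − 5.4 = 36.60.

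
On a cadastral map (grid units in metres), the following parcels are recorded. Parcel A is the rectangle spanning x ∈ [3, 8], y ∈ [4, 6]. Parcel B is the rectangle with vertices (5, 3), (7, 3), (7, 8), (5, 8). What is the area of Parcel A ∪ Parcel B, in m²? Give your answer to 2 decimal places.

16.00

By inclusion–exclusion:
Individual areas: |Parcel A| = 10, |Parcel B| = 10.
|Parcel A∩Parcel B|: x∈[5,7], y∈[4,6] → 2·2 = 4.
|Parcel A ∪ Parcel B| = 20 − 4 = 16.00.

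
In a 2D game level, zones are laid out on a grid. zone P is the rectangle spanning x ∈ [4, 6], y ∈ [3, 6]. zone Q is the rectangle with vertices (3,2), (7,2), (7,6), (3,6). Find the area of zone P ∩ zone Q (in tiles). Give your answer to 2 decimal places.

|zone P∩zone Q|: x∈[4,6], y∈[3,6] → 2·3 = 6.

6.00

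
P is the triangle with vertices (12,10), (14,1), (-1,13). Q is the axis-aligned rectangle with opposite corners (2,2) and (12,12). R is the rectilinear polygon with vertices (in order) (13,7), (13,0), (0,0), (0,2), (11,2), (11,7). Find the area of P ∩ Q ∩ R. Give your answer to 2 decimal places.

The intersection is the polygon with vertices (12,2.6), (11,3.4), (11,7), (12,7).
By the shoelace formula its area is 4.00.

4.00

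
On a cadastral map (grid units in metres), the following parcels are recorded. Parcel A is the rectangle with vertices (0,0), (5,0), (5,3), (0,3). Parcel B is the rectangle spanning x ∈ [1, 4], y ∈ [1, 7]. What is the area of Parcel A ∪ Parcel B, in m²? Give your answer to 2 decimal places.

By inclusion–exclusion:
Individual areas: |Parcel A| = 15, |Parcel B| = 18.
|Parcel A∩Parcel B|: x∈[1,4], y∈[1,3] → 3·2 = 6.
|Parcel A ∪ Parcel B| = 33 − 6 = 27.00.

27.00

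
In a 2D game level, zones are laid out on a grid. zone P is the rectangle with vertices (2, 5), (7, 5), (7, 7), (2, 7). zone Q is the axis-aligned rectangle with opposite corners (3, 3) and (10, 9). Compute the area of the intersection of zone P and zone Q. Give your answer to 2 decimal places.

|zone P∩zone Q|: x∈[3,7], y∈[5,7] → 4·2 = 8.

8.00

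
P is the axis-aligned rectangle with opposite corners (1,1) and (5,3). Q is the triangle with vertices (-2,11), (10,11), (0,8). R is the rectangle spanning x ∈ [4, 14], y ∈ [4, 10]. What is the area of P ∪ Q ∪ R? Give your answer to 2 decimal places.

84.93

By inclusion–exclusion:
Individual areas: |P| = 8, |Q| = 18, |R| = 60.
|P∩Q| = 0.
|P∩R| = 0 (no overlap).
|Q∩R| = 1.0667.
|P∩Q∩R| = 0.
|P ∪ Q ∪ R| = 86 − 1.0667 + 0 = 84.93.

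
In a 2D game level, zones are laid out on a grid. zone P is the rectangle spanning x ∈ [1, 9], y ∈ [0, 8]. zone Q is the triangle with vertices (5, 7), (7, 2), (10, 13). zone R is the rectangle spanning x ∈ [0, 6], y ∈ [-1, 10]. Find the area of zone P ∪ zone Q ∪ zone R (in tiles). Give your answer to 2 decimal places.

96.99

By inclusion–exclusion:
Individual areas: |zone P| = 64, |zone Q| = 18.5, |zone R| = 66.
|zone P∩zone Q| = 11.4924.
|zone P∩zone R|: x∈[1,6], y∈[0,8] → 5·8 = 40.
|zone Q∩zone R| = 1.85.
|zone P∩zone Q∩zone R| = 1.8333.
|zone P ∪ zone Q ∪ zone R| = 148.5 − 53.3424 + 1.8333 = 96.99.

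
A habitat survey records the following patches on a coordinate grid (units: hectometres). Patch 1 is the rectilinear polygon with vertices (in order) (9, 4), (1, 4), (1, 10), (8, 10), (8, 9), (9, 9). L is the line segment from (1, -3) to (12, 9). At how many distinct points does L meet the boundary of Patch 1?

2

The segment meets the boundary at (7.417,4), (9,5.727).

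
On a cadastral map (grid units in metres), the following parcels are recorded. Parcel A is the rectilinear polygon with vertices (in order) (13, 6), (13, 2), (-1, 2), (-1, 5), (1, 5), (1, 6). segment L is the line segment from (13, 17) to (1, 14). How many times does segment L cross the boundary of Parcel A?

The segment lies entirely outside Parcel A and never meets its boundary.

0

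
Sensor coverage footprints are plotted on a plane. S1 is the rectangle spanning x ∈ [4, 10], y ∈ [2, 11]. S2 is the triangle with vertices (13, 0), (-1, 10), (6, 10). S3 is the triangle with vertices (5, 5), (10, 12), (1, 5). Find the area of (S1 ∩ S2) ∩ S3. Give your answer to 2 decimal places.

6.34

The region (S1 ∩ S2) ∩ S3 is the polygon with vertices (4,6.429), (4,7.333), (6.504,9.281), (7.273,8.182), (5.338,5.473).
By the shoelace formula its area is 6.34.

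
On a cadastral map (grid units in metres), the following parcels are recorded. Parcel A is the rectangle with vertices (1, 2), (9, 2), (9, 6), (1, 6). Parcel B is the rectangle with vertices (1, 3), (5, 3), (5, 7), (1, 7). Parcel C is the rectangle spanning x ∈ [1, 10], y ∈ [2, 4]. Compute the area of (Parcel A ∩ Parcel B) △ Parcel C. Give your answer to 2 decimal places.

|Parcel A ∩ Parcel B| = 12.
|(Parcel A ∩ Parcel B) ∩ Parcel C| = 4.
|(Parcel A ∩ Parcel B) △ Parcel C| = 12 + 18 − 8 = 22.00.

22.00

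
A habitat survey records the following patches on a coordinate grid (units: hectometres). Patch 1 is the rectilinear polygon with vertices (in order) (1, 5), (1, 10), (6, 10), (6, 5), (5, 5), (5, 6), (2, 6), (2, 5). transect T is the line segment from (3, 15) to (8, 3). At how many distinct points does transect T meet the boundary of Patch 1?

The segment meets the boundary at (6,7.8), (5.083,10).

2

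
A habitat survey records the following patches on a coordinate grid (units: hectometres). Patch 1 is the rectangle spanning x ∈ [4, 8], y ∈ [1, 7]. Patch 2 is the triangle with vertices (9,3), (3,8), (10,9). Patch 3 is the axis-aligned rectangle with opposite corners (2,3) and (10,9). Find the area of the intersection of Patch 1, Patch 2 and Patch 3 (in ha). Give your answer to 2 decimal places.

The intersection is the polygon with vertices (8,3.833), (4.2,7), (8,7).
By the shoelace formula its area is 6.02.

6.02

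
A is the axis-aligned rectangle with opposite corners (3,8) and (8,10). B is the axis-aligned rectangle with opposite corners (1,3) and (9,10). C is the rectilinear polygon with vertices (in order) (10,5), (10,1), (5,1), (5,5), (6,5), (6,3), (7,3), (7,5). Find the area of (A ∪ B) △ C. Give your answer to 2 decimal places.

62.00

|A ∪ B| = 56.
|(A ∪ B) ∩ C| = 6.
|(A ∪ B) △ C| = 56 + 18 − 12 = 62.00.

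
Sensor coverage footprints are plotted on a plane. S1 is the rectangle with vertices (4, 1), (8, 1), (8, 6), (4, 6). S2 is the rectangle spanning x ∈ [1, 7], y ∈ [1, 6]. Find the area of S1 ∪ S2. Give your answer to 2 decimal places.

By inclusion–exclusion:
Individual areas: |S1| = 20, |S2| = 30.
|S1∩S2|: x∈[4,7], y∈[1,6] → 3·5 = 15.
|S1 ∪ S2| = 50 − 15 = 35.00.

35.00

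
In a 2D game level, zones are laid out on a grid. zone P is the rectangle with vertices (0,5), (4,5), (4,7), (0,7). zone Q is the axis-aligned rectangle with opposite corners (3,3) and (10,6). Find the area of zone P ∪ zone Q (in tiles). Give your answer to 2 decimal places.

By inclusion–exclusion:
Individual areas: |zone P| = 8, |zone Q| = 21.
|zone P∩zone Q|: x∈[3,4], y∈[5,6] → 1·1 = 1.
|zone P ∪ zone Q| = 29 − 1 = 28.00.

28.00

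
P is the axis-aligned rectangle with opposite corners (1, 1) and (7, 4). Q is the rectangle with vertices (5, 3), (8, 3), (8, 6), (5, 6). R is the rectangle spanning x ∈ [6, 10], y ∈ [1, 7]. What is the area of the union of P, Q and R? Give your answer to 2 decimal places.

41.00

By inclusion–exclusion:
Individual areas: |P| = 18, |Q| = 9, |R| = 24.
|P∩Q|: x∈[5,7], y∈[3,4] → 2·1 = 2.
|P∩R|: x∈[6,7], y∈[1,4] → 1·3 = 3.
|Q∩R|: x∈[6,8], y∈[3,6] → 2·3 = 6.
|P∩Q∩R| = 1.
|P ∪ Q ∪ R| = 51 − 11 + 1 = 41.00.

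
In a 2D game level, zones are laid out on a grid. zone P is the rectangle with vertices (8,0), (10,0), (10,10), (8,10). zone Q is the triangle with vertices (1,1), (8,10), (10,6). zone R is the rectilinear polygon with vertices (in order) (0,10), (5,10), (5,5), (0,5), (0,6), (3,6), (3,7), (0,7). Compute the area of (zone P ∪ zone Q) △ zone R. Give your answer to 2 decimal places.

|zone P ∪ zone Q| = 37.8889.
|(zone P ∪ zone Q) ∩ zone R| = 0.5079.
|(zone P ∪ zone Q) △ zone R| = 37.8889 + 22 − 1.0159 = 58.87.

58.87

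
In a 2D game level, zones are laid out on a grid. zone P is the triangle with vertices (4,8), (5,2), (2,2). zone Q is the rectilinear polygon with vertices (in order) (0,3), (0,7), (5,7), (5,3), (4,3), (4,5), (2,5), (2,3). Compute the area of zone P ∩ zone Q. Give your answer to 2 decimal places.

3.33

The intersection is the polygon with vertices (4.833,3), (4,3), (4,5), (3,5), (3.667,7), (4.167,7).
By the shoelace formula its area is 3.33.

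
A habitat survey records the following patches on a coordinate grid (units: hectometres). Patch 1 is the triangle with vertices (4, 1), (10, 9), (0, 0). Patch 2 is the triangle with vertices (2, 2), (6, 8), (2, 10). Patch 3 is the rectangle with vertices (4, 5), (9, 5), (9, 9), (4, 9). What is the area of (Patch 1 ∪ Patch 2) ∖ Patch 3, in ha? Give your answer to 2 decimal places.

22.33

|Patch 1 ∪ Patch 2| = 29.
|(Patch 1 ∪ Patch 2) ∩ Patch 3| = 6.6722.
|(Patch 1 ∪ Patch 2) ∖ Patch 3| = 29 − 6.6722 = 22.33.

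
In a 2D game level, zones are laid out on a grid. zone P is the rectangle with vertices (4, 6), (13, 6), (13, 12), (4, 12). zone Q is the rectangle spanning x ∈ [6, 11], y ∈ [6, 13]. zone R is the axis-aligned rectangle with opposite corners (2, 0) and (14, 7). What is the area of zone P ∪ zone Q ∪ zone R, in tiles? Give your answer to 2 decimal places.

134.00

By inclusion–exclusion:
Individual areas: |zone P| = 54, |zone Q| = 35, |zone R| = 84.
|zone P∩zone Q|: x∈[6,11], y∈[6,12] → 5·6 = 30.
|zone P∩zone R|: x∈[4,13], y∈[6,7] → 9·1 = 9.
|zone Q∩zone R|: x∈[6,11], y∈[6,7] → 5·1 = 5.
|zone P∩zone Q∩zone R| = 5.
|zone P ∪ zone Q ∪ zone R| = 173 − 44 + 5 = 134.00.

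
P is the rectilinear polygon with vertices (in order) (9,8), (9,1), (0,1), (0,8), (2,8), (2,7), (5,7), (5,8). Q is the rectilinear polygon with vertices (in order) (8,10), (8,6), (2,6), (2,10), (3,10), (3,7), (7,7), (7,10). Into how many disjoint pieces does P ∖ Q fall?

P ∖ Q splits into 2 disjoint pieces (area 51, area 2).

2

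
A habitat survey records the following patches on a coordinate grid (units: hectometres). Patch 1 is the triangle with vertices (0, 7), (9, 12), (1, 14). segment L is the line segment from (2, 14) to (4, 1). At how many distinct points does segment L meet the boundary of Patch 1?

The segment meets the boundary at (2.835,8.575), (2.04,13.74).

2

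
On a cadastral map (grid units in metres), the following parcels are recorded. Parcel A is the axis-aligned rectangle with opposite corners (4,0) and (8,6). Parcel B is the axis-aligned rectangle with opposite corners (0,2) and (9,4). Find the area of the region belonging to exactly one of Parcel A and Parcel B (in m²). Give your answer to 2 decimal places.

26.00

|Parcel A∩Parcel B|: x∈[4,8], y∈[2,4] → 4·2 = 8.
|Parcel A △ Parcel B| = |Parcel A| + |Parcel B| − 2·|Parcel A∩Parcel B| = 24 + 18 − 16 = 26.00.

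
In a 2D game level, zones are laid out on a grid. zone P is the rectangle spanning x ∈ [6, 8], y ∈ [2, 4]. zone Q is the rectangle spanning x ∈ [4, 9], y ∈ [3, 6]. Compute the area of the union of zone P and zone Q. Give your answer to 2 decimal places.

By inclusion–exclusion:
Individual areas: |zone P| = 4, |zone Q| = 15.
|zone P∩zone Q|: x∈[6,8], y∈[3,4] → 2·1 = 2.
|zone P ∪ zone Q| = 19 − 2 = 17.00.

17.00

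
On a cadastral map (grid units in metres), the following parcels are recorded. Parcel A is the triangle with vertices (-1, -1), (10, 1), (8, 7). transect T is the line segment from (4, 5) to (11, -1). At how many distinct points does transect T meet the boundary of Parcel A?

The segment meets the boundary at (8.9,0.8), (4.891,4.236).

2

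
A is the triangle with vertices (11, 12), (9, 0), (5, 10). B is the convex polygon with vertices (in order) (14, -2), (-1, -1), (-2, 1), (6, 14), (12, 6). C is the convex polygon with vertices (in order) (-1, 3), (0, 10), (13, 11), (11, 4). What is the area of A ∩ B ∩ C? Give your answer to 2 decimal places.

The intersection is the polygon with vertices (5,10), (6.5,10.5), (8.509,10.655), (10.364,8.182), (9.648,3.887), (7.516,3.71).
By the shoelace formula its area is 24.43.

24.43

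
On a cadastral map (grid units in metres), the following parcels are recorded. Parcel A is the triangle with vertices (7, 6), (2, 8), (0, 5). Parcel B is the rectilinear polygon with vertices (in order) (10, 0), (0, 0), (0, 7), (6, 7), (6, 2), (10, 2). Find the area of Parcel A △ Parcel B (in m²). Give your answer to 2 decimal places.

44.21

|Parcel A| = 9.5, |Parcel B| = 50, |Parcel A∩Parcel B| = 7.6452.
|Parcel A △ Parcel B| = |Parcel A| + |Parcel B| − 2·|Parcel A∩Parcel B| = 9.5 + 50 − 15.2905 = 44.21.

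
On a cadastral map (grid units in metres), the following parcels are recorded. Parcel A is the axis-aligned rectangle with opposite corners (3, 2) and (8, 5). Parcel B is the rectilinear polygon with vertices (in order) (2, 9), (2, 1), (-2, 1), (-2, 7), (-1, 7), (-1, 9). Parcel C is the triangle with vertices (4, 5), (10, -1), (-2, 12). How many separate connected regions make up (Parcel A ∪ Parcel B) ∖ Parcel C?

4

(Parcel A ∪ Parcel B) ∖ Parcel C splits into 4 disjoint pieces (area 6.4615, area 7.5, area 0.8205, area 28.8095).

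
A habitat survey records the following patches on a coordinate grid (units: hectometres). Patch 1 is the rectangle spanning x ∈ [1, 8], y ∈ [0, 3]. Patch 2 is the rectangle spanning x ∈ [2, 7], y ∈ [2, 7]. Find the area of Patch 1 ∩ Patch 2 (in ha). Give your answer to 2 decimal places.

5.00

|Patch 1∩Patch 2|: x∈[2,7], y∈[2,3] → 5·1 = 5.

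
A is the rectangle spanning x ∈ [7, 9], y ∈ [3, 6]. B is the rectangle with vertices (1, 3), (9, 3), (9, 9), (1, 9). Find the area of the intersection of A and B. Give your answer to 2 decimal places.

|A∩B|: x∈[7,9], y∈[3,6] → 2·3 = 6.

6.00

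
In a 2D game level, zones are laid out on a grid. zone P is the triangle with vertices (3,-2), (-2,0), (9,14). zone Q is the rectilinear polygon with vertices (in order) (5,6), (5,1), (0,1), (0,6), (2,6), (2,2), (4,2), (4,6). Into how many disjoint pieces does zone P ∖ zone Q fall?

2

zone P ∖ zone Q splits into 2 disjoint pieces (area 12.233, area 22.1515).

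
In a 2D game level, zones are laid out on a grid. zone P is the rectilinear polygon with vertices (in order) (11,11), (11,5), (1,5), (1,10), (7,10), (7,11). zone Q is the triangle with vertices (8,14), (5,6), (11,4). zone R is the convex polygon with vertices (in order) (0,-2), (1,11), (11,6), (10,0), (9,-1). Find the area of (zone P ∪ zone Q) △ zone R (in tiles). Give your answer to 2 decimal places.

88.87

|zone P ∪ zone Q| = 58.7.
|(zone P ∪ zone Q) ∩ zone R| = 35.1652.
|(zone P ∪ zone Q) △ zone R| = 58.7 + 100.5 − 70.3303 = 88.87.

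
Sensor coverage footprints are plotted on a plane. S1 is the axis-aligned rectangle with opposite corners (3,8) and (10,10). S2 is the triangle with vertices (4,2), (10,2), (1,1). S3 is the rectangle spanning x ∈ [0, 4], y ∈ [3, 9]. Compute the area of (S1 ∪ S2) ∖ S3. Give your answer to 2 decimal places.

|S1 ∪ S2| = 17.
|(S1 ∪ S2) ∩ S3| = 1.
|(S1 ∪ S2) ∖ S3| = 17 − 1 = 16.00.

16.00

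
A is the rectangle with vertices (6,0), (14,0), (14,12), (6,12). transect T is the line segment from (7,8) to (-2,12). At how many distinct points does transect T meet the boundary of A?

The segment meets the boundary at (6,8.444).

1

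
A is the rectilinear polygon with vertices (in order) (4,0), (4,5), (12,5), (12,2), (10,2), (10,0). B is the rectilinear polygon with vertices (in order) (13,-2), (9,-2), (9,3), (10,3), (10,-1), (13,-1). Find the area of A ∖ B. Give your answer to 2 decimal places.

33.00

|A| = 36, |A∩B| = 3.
|A ∖ B| = |A| − |A∩B| = 36 − 3 = 33.00.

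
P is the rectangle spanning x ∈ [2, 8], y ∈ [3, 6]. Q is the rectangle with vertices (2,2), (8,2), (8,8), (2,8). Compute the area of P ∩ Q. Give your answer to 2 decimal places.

|P∩Q|: x∈[2,8], y∈[3,6] → 6·3 = 18.

18.00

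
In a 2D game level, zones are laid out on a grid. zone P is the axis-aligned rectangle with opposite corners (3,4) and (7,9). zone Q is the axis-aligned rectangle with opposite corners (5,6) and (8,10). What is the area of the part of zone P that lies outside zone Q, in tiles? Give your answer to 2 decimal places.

|zone P∩zone Q|: x∈[5,7], y∈[6,9] → 2·3 = 6.
|zone P| = 20.
|zone P ∖ zone Q| = |zone P| − |zone P∩zone Q| = 20 − 6 = 14.00.

14.00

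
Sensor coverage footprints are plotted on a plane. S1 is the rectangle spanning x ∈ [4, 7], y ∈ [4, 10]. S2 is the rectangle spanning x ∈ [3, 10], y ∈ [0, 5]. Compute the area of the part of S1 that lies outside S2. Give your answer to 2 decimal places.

15.00

|S1∩S2|: x∈[4,7], y∈[4,5] → 3·1 = 3.
|S1| = 18.
|S1 ∖ S2| = |S1| − |S1∩S2| = 18 − 3 = 15.00.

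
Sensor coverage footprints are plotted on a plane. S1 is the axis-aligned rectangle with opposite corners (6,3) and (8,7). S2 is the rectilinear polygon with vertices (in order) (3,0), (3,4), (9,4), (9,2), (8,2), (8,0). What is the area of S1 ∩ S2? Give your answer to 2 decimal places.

2.00

The intersection is the polygon with vertices (8,3), (6,3), (6,4), (8,4).
By the shoelace formula its area is 2.00.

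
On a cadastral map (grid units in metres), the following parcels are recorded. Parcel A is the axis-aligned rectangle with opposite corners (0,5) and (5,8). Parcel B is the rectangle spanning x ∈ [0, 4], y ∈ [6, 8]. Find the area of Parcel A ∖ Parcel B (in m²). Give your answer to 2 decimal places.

|Parcel A∩Parcel B|: x∈[0,4], y∈[6,8] → 4·2 = 8.
|Parcel A| = 15.
|Parcel A ∖ Parcel B| = |Parcel A| − |Parcel A∩Parcel B| = 15 − 8 = 7.00.

7.00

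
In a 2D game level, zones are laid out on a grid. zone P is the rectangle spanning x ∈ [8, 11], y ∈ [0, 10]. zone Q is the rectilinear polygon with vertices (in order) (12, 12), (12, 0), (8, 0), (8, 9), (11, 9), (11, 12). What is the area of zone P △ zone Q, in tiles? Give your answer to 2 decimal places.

|zone P| = 30, |zone Q| = 39, |zone P∩zone Q| = 27.
|zone P △ zone Q| = |zone P| + |zone Q| − 2·|zone P∩zone Q| = 30 + 39 − 54 = 15.00.

15.00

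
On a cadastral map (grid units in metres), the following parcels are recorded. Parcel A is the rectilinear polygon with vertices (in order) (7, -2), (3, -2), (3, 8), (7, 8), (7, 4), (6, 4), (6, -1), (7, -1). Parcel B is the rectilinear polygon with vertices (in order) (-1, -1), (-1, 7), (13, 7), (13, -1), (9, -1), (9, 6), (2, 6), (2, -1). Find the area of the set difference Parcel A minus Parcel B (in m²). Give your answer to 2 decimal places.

31.00

|Parcel A| = 35, |Parcel A∩Parcel B| = 4.
|Parcel A ∖ Parcel B| = |Parcel A| − |Parcel A∩Parcel B| = 35 − 4 = 31.00.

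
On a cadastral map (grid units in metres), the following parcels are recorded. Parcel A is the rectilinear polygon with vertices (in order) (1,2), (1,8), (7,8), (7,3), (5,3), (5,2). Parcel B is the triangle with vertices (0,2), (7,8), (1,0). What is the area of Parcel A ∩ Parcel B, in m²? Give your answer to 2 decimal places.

The intersection is the polygon with vertices (1,2.857), (7,8), (2.5,2), (1,2).
By the shoelace formula its area is 7.07.

7.07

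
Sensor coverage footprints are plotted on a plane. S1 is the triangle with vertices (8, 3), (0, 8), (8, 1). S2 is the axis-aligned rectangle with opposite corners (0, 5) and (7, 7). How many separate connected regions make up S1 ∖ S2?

S1 ∖ S2 splits into 2 disjoint pieces (area 5.9429, area 0.2286).

2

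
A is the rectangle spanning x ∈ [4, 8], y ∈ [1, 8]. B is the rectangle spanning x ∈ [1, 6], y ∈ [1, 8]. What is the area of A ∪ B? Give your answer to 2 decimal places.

49.00

By inclusion–exclusion:
Individual areas: |A| = 28, |B| = 35.
|A∩B|: x∈[4,6], y∈[1,8] → 2·7 = 14.
|A ∪ B| = 63 − 14 = 49.00.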